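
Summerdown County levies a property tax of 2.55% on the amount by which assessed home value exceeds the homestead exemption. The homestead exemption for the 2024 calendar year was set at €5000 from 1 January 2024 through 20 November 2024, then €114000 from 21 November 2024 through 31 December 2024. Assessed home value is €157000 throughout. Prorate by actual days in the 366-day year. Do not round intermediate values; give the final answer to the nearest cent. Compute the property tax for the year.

1 January – 20 November 2024: 325 days, exemption €5000 → (€157000 − €5000) × 2.55% × 325/366 = €3441.8033
21 November – 31 December 2024: 41 days, exemption €114000 → (€157000 − €114000) × 2.55% × 41/366 = €122.8320
Total = €3564.6352

€3564.64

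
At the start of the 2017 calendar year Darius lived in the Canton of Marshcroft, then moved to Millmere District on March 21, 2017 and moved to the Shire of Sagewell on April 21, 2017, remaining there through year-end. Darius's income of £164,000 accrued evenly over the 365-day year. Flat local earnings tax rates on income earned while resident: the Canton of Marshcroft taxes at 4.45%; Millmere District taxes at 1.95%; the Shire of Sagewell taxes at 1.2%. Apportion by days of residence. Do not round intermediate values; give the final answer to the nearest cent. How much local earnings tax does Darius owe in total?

The Canton of Marshcroft, January 1 – March 20, 2017: 79 days → £164,000 × 4.45% × 79/365 = £1,579.5671
Millmere District, March 21 – April 20, 2017: 31 days → £164,000 × 1.95% × 31/365 = £271.6110
The Shire of Sagewell, April 21 – December 31, 2017: 255 days → £164,000 × 1.2% × 255/365 = £1,374.9041
Total = £3,226.0822

£3,226.08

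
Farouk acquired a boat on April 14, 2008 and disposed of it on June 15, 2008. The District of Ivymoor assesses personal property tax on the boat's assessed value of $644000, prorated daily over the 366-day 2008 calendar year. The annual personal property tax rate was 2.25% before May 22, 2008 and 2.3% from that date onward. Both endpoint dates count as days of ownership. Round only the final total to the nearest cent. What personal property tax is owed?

$2516.17

April 14 – May 21, 2008: 38 days at 2.25% → $644000 × 2.25% × 38/366 = $1504.4262
May 22 – June 15, 2008: 25 days at 2.3% → $644000 × 2.3% × 25/366 = $1011.7486
Total = $2516.1749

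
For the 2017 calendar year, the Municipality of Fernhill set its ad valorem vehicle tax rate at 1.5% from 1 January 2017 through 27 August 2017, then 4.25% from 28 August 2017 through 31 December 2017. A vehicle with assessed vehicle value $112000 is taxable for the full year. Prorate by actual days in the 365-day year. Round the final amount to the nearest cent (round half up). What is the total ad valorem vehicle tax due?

$2743.23

1 January – 27 August 2017: 239 days at 1.5% → $112000 × 1.5% × 239/365 = $1100.0548
28 August – 31 December 2017: 126 days at 4.25% → $112000 × 4.25% × 126/365 = $1643.1781
Total = $2743.2329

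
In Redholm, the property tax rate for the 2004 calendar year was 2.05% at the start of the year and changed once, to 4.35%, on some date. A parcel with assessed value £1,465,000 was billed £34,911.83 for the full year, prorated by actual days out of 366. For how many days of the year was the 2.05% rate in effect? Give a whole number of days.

313 days

Let d = days at the first rate; then 366 − d days at the second rate.
£1,465,000 × [2.05%·d + 4.35%·(366−d)] / 366 = £34,911.83
Solving gives d = 313, so the new rate took effect on 9 November 2004.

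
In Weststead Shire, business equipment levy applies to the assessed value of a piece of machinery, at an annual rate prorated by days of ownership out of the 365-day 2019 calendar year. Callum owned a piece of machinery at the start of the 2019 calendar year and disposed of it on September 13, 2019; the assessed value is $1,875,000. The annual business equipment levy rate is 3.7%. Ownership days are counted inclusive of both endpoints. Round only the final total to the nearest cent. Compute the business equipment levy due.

$48,657.53

Days held (January 1 – September 13, 2019): 256 out of 365
Tax = $1,875,000 × 3.7% × 256/365 = $48,657.5342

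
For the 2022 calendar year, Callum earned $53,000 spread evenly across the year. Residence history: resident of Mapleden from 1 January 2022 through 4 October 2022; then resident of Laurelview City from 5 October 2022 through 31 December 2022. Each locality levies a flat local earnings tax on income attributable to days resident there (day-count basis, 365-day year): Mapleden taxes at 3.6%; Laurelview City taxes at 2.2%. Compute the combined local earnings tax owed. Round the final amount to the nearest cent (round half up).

$1,729.11

Mapleden, 1 January – 4 October 2022: 277 days → $53,000 × 3.6% × 277/365 = $1,447.9890
Laurelview City, 5 October – 31 December 2022: 88 days → $53,000 × 2.2% × 88/365 = $281.1178
Total = $1,729.1068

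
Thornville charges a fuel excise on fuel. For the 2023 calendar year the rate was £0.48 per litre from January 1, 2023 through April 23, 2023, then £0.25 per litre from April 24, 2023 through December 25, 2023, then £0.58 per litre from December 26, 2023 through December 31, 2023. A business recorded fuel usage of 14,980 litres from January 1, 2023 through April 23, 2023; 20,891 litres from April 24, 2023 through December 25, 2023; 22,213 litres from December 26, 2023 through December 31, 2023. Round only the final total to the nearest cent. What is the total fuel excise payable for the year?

£25,296.69

January 1 – April 23, 2023: 14,980 litres at £0.48/litre → £7,190.40
April 24 – December 25, 2023: 20,891 litres at £0.25/litre → £5,222.75
December 26 – December 31, 2023: 22,213 litres at £0.58/litre → £12,883.54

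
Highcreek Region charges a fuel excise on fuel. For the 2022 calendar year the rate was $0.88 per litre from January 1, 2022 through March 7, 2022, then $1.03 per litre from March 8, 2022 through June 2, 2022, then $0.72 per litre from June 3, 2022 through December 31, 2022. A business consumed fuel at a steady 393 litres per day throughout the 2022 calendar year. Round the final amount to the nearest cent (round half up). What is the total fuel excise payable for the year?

January 1 – March 7, 2022: 66 days × 393 litres/day = 25,938 litres at $0.88/litre → $22825.44
March 8 – June 2, 2022: 87 days × 393 litres/day = 34,191 litres at $1.03/litre → $35216.73
June 3 – December 31, 2022: 212 days × 393 litres/day = 83,316 litres at $0.72/litre → $59987.52

$118029.69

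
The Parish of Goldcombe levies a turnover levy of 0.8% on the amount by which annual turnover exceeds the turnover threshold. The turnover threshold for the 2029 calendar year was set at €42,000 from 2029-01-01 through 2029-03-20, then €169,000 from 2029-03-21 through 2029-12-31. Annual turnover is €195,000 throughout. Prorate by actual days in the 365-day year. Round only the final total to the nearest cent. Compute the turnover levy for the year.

€427.90

2029-01-01 to 2029-03-20: 79 days, exemption €42,000 → (€195,000 − €42,000) × 0.8% × 79/365 = €264.9205
2029-03-21 to 2029-12-31: 286 days, exemption €169,000 → (€195,000 − €169,000) × 0.8% × 286/365 = €162.9808
Total = €427.9014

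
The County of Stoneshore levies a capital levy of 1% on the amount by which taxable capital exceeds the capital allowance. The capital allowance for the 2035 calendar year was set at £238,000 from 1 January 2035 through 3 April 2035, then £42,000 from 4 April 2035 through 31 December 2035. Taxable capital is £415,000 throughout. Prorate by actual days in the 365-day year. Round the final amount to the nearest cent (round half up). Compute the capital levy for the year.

1 January – 3 April 2035: 93 days, exemption £238,000 → (£415,000 − £238,000) × 1% × 93/365 = £450.9863
4 April – 31 December 2035: 272 days, exemption £42,000 → (£415,000 − £42,000) × 1% × 272/365 = £2,779.6164
Total = £3,230.6027

£3,230.60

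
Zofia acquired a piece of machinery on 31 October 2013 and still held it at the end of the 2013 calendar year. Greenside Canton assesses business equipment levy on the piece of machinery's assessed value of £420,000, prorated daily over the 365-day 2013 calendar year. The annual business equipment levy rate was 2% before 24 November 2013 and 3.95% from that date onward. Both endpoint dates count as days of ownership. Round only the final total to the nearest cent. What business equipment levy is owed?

31 October – 23 November 2013: 24 days at 2% → £420,000 × 2% × 24/365 = £552.3288
24 November – 31 December 2013: 38 days at 3.95% → £420,000 × 3.95% × 38/365 = £1,727.1781
Total = £2,279.5068

£2,279.51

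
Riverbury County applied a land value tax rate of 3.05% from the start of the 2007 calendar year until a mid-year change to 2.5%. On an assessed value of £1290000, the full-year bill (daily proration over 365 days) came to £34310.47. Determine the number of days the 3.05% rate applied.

106 days

Let d = days at the first rate; then 365 − d days at the second rate.
£1290000 × [3.05%·d + 2.5%·(365−d)] / 365 = £34310.47
Solving gives d = 106, so the new rate took effect on 17 Apr 2007.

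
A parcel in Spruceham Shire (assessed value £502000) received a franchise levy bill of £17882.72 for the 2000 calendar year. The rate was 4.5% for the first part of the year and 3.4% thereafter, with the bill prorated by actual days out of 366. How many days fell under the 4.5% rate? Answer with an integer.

Let d = days at the first rate; then 366 − d days at the second rate.
£502000 × [4.5%·d + 3.4%·(366−d)] / 366 = £17882.72
Solving gives d = 54, so the new rate took effect on 24 Feb 2000.

54 days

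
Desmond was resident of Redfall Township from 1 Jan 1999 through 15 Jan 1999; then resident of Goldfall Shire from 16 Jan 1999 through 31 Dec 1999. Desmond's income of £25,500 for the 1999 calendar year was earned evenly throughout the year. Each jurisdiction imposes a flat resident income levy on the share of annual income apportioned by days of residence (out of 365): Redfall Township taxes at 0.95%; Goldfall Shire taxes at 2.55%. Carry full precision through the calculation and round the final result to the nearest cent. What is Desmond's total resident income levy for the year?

Redfall Township, 1 Jan – 15 Jan 1999: 15 days → £25,500 × 0.95% × 15/365 = £9.9555
Goldfall Shire, 16 Jan – 31 Dec 1999: 350 days → £25,500 × 2.55% × 350/365 = £623.5274
Total = £633.4829

£633.48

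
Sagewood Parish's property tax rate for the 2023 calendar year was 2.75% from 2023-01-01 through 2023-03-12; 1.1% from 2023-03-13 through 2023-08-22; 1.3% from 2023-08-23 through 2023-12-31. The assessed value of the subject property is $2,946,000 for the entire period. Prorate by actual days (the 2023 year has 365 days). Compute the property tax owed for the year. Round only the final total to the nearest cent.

2023-01-01 to 2023-03-12: 71 days at 2.75% → $2,946,000 × 2.75% × 71/365 = $15,759.0822
2023-03-13 to 2023-08-22: 163 days at 1.1% → $2,946,000 × 1.1% × 163/365 = $14,471.7205
2023-08-23 to 2023-12-31: 131 days at 1.3% → $2,946,000 × 1.3% × 131/365 = $13,745.3096
Total = $43,976.1123

$43,976.11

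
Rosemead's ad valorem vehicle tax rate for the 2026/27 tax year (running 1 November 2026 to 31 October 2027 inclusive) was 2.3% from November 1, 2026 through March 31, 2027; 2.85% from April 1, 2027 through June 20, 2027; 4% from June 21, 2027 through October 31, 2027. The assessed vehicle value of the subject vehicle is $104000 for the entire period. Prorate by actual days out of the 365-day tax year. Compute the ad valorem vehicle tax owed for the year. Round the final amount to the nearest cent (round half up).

$3163.17

November 1, 2026 – March 31, 2027: 151 days at 2.3% → $104000 × 2.3% × 151/365 = $989.5671
April 1 – June 20, 2027: 81 days at 2.85% → $104000 × 2.85% × 81/365 = $657.7644
June 21 – October 31, 2027: 133 days at 4% → $104000 × 4% × 133/365 = $1515.8356
Total = $3163.1671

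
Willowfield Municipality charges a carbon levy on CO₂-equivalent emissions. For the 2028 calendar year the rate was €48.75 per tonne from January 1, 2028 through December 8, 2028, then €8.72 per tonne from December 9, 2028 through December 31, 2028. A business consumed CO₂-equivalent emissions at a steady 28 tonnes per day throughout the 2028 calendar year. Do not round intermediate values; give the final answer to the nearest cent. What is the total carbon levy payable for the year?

€473810.68

January 1 – December 8, 2028: 343 days × 28 tonnes/day = 9,604 tonnes at €48.75/tonne → €468195.00
December 9 – December 31, 2028: 23 days × 28 tonnes/day = 644 tonnes at €8.72/tonne → €5615.68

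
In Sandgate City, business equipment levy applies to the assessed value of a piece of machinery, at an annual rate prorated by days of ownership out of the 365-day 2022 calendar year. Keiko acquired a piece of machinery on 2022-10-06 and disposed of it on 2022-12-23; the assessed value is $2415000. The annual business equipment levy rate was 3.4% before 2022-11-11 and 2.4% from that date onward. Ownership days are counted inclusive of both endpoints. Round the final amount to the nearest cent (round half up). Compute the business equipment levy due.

$14926.68

2022-10-06 to 2022-11-10: 36 days at 3.4% → $2415000 × 3.4% × 36/365 = $8098.5205
2022-11-11 to 2022-12-23: 43 days at 2.4% → $2415000 × 2.4% × 43/365 = $6828.1644
Total = $14926.6849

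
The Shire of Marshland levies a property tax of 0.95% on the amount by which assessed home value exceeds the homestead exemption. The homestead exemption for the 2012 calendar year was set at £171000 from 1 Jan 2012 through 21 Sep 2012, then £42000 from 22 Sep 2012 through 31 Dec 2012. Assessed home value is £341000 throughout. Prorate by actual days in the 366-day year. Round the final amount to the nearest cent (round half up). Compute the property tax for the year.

1 Jan – 21 Sep 2012: 265 days, exemption £171000 → (£341000 − £171000) × 0.95% × 265/366 = £1169.3306
22 Sep – 31 Dec 2012: 101 days, exemption £42000 → (£341000 − £42000) × 0.95% × 101/366 = £783.8538
Total = £1953.1844

£1953.18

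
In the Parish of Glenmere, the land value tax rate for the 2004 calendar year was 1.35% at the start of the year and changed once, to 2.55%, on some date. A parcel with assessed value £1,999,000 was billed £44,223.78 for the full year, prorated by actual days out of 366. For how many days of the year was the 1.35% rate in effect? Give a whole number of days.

103 days

Let d = days at the first rate; then 366 − d days at the second rate.
£1,999,000 × [1.35%·d + 2.55%·(366−d)] / 366 = £44,223.78
Solving gives d = 103, so the new rate took effect on April 13, 2004.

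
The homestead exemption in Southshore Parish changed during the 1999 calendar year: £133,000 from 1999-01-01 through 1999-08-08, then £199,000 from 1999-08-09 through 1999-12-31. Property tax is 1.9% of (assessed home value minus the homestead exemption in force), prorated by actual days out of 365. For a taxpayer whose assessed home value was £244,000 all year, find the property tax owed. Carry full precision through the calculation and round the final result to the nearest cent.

1999-01-01 to 1999-08-08: 220 days, exemption £133,000 → (£244,000 − £133,000) × 1.9% × 220/365 = £1,271.1781
1999-08-09 to 1999-12-31: 145 days, exemption £199,000 → (£244,000 − £199,000) × 1.9% × 145/365 = £339.6575
Total = £1,610.8356

£1,610.84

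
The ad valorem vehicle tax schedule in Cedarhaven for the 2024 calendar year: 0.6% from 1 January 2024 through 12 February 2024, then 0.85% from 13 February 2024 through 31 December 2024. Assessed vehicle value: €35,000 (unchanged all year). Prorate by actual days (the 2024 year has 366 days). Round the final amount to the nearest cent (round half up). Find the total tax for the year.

1 January – 12 February 2024: 43 days at 0.6% → €35,000 × 0.6% × 43/366 = €24.6721
13 February – 31 December 2024: 323 days at 0.85% → €35,000 × 0.85% × 323/366 = €262.5478
Total = €287.2199

€287.22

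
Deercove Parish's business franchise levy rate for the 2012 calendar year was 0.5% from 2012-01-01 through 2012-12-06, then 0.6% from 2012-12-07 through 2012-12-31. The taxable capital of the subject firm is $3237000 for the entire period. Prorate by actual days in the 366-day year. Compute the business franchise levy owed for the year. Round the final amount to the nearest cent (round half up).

2012-01-01 to 2012-12-06: 341 days at 0.5% → $3237000 × 0.5% × 341/366 = $15079.4672
2012-12-07 to 2012-12-31: 25 days at 0.6% → $3237000 × 0.6% × 25/366 = $1326.6393
Total = $16406.1066

$16406.11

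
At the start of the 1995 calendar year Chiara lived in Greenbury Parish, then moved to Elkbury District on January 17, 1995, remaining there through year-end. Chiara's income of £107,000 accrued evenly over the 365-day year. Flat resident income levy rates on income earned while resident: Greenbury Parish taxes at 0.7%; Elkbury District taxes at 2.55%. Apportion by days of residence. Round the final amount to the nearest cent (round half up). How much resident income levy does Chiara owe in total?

Greenbury Parish, January 1 – January 16, 1995: 16 days → £107,000 × 0.7% × 16/365 = £32.8329
Elkbury District, January 17 – December 31, 1995: 349 days → £107,000 × 2.55% × 349/365 = £2,608.8945
Total = £2,641.7274

£2,641.73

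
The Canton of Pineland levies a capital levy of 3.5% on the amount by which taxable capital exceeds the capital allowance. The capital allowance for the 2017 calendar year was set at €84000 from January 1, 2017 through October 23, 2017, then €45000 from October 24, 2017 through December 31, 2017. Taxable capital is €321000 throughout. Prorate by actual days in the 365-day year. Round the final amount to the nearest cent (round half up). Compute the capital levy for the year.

January 1 – October 23, 2017: 296 days, exemption €84000 → (€321000 − €84000) × 3.5% × 296/365 = €6726.9041
October 24 – December 31, 2017: 69 days, exemption €45000 → (€321000 − €45000) × 3.5% × 69/365 = €1826.1370
Total = €8553.0411

€8553.04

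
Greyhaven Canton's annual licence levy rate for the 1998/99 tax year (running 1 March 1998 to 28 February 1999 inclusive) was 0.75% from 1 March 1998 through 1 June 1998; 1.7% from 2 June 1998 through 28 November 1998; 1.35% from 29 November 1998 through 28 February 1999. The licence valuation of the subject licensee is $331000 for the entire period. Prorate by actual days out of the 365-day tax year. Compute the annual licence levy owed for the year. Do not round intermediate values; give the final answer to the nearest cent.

1 March – 1 June 1998: 93 days at 0.75% → $331000 × 0.75% × 93/365 = $632.5274
2 June – 28 November 1998: 180 days at 1.7% → $331000 × 1.7% × 180/365 = $2774.9589
29 November 1998 – 28 February 1999: 92 days at 1.35% → $331000 × 1.35% × 92/365 = $1126.3068
Total = $4533.7932

$4533.79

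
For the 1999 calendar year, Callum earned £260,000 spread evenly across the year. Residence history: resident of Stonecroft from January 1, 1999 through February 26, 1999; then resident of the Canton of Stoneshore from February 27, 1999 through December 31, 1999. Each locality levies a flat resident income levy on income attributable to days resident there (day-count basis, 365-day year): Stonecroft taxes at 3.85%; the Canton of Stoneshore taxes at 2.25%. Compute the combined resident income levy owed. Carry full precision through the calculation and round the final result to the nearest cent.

£6,499.64

Stonecroft, January 1 – February 26, 1999: 57 days → £260,000 × 3.85% × 57/365 = £1,563.2055
The Canton of Stoneshore, February 27 – December 31, 1999: 308 days → £260,000 × 2.25% × 308/365 = £4,936.4384
Total = £6,499.6438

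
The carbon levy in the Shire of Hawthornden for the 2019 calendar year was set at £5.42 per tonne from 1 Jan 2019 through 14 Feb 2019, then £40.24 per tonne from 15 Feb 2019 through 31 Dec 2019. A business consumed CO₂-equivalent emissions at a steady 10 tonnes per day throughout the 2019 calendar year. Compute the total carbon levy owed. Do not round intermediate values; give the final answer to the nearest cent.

1 Jan – 14 Feb 2019: 45 days × 10 tonnes/day = 450 tonnes at £5.42/tonne → £2,439.00
15 Feb – 31 Dec 2019: 320 days × 10 tonnes/day = 3,200 tonnes at £40.24/tonne → £128,768.00

£131,207.00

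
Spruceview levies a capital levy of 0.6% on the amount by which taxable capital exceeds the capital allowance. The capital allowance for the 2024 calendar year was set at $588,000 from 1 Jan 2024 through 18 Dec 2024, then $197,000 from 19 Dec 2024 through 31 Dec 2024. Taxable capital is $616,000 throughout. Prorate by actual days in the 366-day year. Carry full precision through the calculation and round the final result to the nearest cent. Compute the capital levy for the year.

$251.33

1 Jan – 18 Dec 2024: 353 days, exemption $588,000 → ($616,000 − $588,000) × 0.6% × 353/366 = $162.0328
19 Dec – 31 Dec 2024: 13 days, exemption $197,000 → ($616,000 − $197,000) × 0.6% × 13/366 = $89.2951
Total = $251.3279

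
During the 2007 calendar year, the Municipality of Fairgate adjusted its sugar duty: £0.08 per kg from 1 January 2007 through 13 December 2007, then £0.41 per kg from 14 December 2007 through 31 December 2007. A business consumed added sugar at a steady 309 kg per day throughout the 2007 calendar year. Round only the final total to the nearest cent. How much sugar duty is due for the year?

£10,858.26

1 January – 13 December 2007: 347 days × 309 kg/day = 107,223 kg at £0.08/kg → £8,577.84
14 December – 31 December 2007: 18 days × 309 kg/day = 5,562 kg at £0.41/kg → £2,280.42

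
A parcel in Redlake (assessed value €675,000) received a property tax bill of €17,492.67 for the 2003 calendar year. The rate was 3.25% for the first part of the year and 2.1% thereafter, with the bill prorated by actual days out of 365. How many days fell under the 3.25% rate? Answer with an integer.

156 days

Let d = days at the first rate; then 365 − d days at the second rate.
€675,000 × [3.25%·d + 2.1%·(365−d)] / 365 = €17,492.67
Solving gives d = 156, so the new rate took effect on 6 June 2003.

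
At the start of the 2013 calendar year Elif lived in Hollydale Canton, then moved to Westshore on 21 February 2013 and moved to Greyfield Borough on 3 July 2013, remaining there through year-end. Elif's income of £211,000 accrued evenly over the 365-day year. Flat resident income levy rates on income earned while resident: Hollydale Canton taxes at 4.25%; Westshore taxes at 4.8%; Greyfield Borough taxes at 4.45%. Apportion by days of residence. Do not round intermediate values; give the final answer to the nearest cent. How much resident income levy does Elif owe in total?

£9,597.61

Hollydale Canton, 1 January – 20 February 2013: 51 days → £211,000 × 4.25% × 51/365 = £1,252.9932
Westshore, 21 February – 2 July 2013: 132 days → £211,000 × 4.8% × 132/365 = £3,662.7288
Greyfield Borough, 3 July – 31 December 2013: 182 days → £211,000 × 4.45% × 182/365 = £4,681.8877
Total = £9,597.6096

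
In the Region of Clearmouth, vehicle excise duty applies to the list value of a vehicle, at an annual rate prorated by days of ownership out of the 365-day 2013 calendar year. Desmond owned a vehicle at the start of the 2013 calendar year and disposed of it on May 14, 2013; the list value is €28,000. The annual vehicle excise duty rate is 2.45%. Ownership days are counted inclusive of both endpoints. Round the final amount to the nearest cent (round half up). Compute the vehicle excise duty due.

€251.85

Days held (January 1 – May 14, 2013): 134 out of 365
Tax = €28,000 × 2.45% × 134/365 = €251.8466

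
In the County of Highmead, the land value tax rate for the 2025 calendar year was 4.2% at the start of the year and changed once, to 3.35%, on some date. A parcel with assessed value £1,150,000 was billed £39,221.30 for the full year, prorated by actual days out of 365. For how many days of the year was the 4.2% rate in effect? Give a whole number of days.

26 days

Let d = days at the first rate; then 365 − d days at the second rate.
£1,150,000 × [4.2%·d + 3.35%·(365−d)] / 365 = £39,221.30
Solving gives d = 26, so the new rate took effect on 27 January 2025.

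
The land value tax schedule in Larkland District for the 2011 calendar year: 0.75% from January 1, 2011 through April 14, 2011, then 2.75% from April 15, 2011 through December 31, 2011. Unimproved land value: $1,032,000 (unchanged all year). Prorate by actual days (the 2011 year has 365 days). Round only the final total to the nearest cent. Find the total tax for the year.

January 1 – April 14, 2011: 104 days at 0.75% → $1,032,000 × 0.75% × 104/365 = $2,205.3699
April 15 – December 31, 2011: 261 days at 2.75% → $1,032,000 × 2.75% × 261/365 = $20,293.6438
Total = $22,499.0137

$22,499.01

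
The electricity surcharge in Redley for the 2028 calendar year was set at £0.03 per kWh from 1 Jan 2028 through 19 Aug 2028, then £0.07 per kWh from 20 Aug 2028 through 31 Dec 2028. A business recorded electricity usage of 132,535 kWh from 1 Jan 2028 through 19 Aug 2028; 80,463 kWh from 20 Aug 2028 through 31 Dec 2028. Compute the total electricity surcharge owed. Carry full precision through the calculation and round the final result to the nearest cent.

£9,608.46

1 Jan – 19 Aug 2028: 132,535 kWh at £0.03/kWh → £3,976.05
20 Aug – 31 Dec 2028: 80,463 kWh at £0.07/kWh → £5,632.41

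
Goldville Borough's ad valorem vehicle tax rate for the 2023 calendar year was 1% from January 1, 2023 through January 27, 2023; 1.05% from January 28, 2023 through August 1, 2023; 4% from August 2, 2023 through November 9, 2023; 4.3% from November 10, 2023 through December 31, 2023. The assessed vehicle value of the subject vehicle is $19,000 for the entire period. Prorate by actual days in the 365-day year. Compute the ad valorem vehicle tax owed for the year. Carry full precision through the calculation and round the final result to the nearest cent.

January 1 – January 27, 2023: 27 days at 1% → $19,000 × 1% × 27/365 = $14.0548
January 28 – August 1, 2023: 186 days at 1.05% → $19,000 × 1.05% × 186/365 = $101.6630
August 2 – November 9, 2023: 100 days at 4% → $19,000 × 4% × 100/365 = $208.2192
November 10 – December 31, 2023: 52 days at 4.3% → $19,000 × 4.3% × 52/365 = $116.3945
Total = $440.3315

$440.33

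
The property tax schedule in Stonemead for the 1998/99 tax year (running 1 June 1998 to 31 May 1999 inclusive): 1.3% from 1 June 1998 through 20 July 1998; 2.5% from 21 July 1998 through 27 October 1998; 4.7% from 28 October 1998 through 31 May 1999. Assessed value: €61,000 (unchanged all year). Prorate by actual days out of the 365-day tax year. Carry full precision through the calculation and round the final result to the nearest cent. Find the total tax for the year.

€2,218.90

1 June – 20 July 1998: 50 days at 1.3% → €61,000 × 1.3% × 50/365 = €108.6301
21 July – 27 October 1998: 99 days at 2.5% → €61,000 × 2.5% × 99/365 = €413.6301
28 October 1998 – 31 May 1999: 216 days at 4.7% → €61,000 × 4.7% × 216/365 = €1,696.6356
Total = €2,218.8959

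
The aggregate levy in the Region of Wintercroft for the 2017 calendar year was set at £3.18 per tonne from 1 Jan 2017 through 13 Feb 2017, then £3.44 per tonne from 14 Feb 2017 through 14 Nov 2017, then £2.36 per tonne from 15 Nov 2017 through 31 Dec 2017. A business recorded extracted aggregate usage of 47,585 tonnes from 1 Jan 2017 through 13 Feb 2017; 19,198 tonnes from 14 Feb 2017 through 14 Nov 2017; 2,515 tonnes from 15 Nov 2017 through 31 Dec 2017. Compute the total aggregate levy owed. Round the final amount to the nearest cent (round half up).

£223,296.82

1 Jan – 13 Feb 2017: 47,585 tonnes at £3.18/tonne → £151,320.30
14 Feb – 14 Nov 2017: 19,198 tonnes at £3.44/tonne → £66,041.12
15 Nov – 31 Dec 2017: 2,515 tonnes at £2.36/tonne → £5,935.40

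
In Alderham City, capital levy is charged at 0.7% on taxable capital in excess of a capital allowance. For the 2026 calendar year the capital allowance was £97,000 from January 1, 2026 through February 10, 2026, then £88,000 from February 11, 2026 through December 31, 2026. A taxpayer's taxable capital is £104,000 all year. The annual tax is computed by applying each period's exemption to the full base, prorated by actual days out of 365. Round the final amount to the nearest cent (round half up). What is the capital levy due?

£104.92

January 1 – February 10, 2026: 41 days, exemption £97,000 → (£104,000 − £97,000) × 0.7% × 41/365 = £5.5041
February 11 – December 31, 2026: 324 days, exemption £88,000 → (£104,000 − £88,000) × 0.7% × 324/365 = £99.4192
Total = £104.9233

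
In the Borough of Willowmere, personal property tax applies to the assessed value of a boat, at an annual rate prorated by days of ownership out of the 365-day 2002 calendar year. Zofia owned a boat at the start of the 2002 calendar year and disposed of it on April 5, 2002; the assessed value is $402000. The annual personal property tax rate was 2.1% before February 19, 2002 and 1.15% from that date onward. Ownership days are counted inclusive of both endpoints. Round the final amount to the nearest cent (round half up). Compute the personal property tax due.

January 1 – February 18, 2002: 49 days at 2.1% → $402000 × 2.1% × 49/365 = $1133.3096
February 19 – April 5, 2002: 46 days at 1.15% → $402000 × 1.15% × 46/365 = $582.6247
Total = $1715.9342

$1715.93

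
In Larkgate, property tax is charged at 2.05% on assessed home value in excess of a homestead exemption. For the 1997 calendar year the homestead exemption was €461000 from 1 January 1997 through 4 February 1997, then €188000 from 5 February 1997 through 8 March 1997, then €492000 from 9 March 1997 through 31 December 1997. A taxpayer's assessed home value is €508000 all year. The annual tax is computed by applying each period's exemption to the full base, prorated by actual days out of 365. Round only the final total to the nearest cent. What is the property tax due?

€935.31

1 January – 4 February 1997: 35 days, exemption €461000 → (€508000 − €461000) × 2.05% × 35/365 = €92.3904
5 February – 8 March 1997: 32 days, exemption €188000 → (€508000 − €188000) × 2.05% × 32/365 = €575.1233
9 March – 31 December 1997: 298 days, exemption €492000 → (€508000 − €492000) × 2.05% × 298/365 = €267.7918
Total = €935.3055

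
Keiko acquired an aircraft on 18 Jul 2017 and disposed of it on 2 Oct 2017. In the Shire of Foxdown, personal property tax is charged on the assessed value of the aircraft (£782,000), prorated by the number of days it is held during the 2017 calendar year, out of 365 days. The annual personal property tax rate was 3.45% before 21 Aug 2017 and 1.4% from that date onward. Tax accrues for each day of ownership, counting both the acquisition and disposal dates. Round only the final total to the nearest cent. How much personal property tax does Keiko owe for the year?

£3,802.88

18 Jul – 20 Aug 2017: 34 days at 3.45% → £782,000 × 3.45% × 34/365 = £2,513.1123
21 Aug – 2 Oct 2017: 43 days at 1.4% → £782,000 × 1.4% × 43/365 = £1,289.7644
Total = £3,802.8767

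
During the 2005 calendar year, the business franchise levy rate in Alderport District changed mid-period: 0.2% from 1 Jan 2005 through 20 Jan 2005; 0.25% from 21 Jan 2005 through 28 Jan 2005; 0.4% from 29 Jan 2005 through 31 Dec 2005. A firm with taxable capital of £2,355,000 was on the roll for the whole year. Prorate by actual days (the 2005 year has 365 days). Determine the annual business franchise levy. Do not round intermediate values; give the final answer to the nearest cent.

1 Jan – 20 Jan 2005: 20 days at 0.2% → £2,355,000 × 0.2% × 20/365 = £258.0822
21 Jan – 28 Jan 2005: 8 days at 0.25% → £2,355,000 × 0.25% × 8/365 = £129.0411
29 Jan – 31 Dec 2005: 337 days at 0.4% → £2,355,000 × 0.4% × 337/365 = £8,697.3699
Total = £9,084.4932

£9,084.49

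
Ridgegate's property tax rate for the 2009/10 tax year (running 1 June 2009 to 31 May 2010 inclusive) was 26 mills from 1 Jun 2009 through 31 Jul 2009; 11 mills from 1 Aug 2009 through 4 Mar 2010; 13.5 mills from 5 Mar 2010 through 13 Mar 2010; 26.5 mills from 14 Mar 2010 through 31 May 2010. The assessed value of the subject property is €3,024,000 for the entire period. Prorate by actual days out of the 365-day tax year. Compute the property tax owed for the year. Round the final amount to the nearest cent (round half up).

1 Jun – 31 Jul 2009: 61 days at 26 mills → €3,024,000 × 2.6% × 61/365 = €13,139.9014
1 Aug 2009 – 4 Mar 2010: 216 days at 11 mills → €3,024,000 × 1.1% × 216/365 = €19,684.9973
5 Mar – 13 Mar 2010: 9 days at 13.5 mills → €3,024,000 × 1.35% × 9/365 = €1,006.6192
14 Mar – 31 May 2010: 79 days at 26.5 mills → €3,024,000 × 2.65% × 79/365 = €17,344.5041
Total = €51,176.0219

€51,176.02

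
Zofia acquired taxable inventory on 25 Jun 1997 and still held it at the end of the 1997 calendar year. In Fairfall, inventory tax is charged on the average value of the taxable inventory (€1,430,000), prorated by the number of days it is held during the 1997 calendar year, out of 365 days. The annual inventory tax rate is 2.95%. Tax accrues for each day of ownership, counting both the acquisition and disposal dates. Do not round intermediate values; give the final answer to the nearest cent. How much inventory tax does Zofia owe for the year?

Days held (25 Jun – 31 Dec 1997): 190 out of 365
Tax = €1,430,000 × 2.95% × 190/365 = €21,959.3151

€21,959.32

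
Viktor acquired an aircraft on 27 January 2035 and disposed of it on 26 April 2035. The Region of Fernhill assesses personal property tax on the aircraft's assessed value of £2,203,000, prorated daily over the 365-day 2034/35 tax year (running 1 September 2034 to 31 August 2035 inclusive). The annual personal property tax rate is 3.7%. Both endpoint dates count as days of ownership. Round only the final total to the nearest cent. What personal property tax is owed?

£20,098.60

Days held (27 January – 26 April 2035): 90 out of 365
Tax = £2,203,000 × 3.7% × 90/365 = £20,098.6027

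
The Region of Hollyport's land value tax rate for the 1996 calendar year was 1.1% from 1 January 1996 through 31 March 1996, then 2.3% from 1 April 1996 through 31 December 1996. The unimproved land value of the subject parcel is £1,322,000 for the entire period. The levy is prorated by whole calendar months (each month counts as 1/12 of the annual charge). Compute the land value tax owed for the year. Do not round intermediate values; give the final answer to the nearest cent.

£26,440.00

1 January – 31 March 1996: 3 months at 1.1% → £1,322,000 × 1.1% × 3/12 = £3,635.5000
1 April – 31 December 1996: 9 months at 2.3% → £1,322,000 × 2.3% × 9/12 = £22,804.5000
Total = £26,440.0000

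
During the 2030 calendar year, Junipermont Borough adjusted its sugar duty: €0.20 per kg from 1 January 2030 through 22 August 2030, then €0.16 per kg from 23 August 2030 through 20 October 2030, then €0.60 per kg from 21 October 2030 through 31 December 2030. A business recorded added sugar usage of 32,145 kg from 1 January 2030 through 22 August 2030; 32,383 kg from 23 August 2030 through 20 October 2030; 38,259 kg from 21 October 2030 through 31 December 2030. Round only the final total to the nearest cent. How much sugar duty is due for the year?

1 January – 22 August 2030: 32,145 kg at €0.20/kg → €6,429.00
23 August – 20 October 2030: 32,383 kg at €0.16/kg → €5,181.28
21 October – 31 December 2030: 38,259 kg at €0.60/kg → €22,955.40

€34,565.68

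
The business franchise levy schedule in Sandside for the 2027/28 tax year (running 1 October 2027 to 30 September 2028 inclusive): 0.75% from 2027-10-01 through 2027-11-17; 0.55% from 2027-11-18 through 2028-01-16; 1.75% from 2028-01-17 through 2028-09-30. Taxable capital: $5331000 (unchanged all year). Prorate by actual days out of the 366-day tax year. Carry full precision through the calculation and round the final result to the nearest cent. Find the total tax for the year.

$75813.81

2027-10-01 to 2027-11-17: 48 days at 0.75% → $5331000 × 0.75% × 48/366 = $5243.6066
2027-11-18 to 2028-01-16: 60 days at 0.55% → $5331000 × 0.55% × 60/366 = $4806.6393
2028-01-17 to 2028-09-30: 258 days at 1.75% → $5331000 × 1.75% × 258/366 = $65763.5656
Total = $75813.8115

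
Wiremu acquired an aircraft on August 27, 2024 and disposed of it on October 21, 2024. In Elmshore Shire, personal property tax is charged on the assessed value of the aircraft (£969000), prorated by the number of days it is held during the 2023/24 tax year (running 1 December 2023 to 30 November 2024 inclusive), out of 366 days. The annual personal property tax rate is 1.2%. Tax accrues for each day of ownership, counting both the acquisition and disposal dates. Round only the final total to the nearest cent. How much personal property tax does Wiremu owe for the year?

£1779.15

Days held (August 27 – October 21, 2024): 56 out of 366
Tax = £969000 × 1.2% × 56/366 = £1779.1475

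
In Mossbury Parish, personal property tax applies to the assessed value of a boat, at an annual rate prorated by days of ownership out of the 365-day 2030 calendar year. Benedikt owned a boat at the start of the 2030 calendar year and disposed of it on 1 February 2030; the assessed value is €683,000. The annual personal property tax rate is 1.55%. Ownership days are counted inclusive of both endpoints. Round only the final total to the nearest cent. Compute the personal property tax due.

€928.13

Days held (1 January – 1 February 2030): 32 out of 365
Tax = €683,000 × 1.55% × 32/365 = €928.1315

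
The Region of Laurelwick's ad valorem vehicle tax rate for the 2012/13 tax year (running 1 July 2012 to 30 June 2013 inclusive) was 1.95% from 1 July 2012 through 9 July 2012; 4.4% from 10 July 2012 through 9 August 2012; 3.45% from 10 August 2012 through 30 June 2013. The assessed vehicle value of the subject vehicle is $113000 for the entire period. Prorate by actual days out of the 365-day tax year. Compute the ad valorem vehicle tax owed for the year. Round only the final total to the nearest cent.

$3947.88

1 July – 9 July 2012: 9 days at 1.95% → $113000 × 1.95% × 9/365 = $54.3329
10 July – 9 August 2012: 31 days at 4.4% → $113000 × 4.4% × 31/365 = $422.2795
10 August 2012 – 30 June 2013: 325 days at 3.45% → $113000 × 3.45% × 325/365 = $3471.2671
Total = $3947.8795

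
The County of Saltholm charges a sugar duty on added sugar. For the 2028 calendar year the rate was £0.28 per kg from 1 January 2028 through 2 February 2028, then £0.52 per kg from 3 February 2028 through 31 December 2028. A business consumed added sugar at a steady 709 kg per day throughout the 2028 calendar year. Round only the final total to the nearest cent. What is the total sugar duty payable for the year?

£129,321.60

1 January – 2 February 2028: 33 days × 709 kg/day = 23,397 kg at £0.28/kg → £6,551.16
3 February – 31 December 2028: 333 days × 709 kg/day = 236,097 kg at £0.52/kg → £122,770.44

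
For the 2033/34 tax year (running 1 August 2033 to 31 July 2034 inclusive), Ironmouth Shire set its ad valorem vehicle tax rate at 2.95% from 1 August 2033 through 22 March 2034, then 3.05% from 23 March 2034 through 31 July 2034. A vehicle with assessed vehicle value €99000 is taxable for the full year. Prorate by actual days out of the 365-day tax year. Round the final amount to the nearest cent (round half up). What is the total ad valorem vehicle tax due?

€2956.03

1 August 2033 – 22 March 2034: 234 days at 2.95% → €99000 × 2.95% × 234/365 = €1872.3205
23 March – 31 July 2034: 131 days at 3.05% → €99000 × 3.05% × 131/365 = €1083.7110
Total = €2956.0315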